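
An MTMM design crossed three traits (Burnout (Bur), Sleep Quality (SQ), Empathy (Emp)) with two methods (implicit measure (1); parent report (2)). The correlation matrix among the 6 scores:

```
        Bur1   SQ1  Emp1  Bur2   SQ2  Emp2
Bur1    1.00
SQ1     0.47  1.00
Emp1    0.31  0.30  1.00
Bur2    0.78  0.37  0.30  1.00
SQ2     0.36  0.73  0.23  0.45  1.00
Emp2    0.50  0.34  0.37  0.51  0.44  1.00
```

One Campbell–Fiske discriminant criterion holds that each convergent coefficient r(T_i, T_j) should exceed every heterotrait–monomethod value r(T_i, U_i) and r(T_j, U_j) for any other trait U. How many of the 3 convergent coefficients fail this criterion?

Convergent coefficients and their comparison sets:
Bur (methods 1·2): 0.78 vs {0.47, 0.45, 0.31, 0.51} → pass.
SQ (methods 1·2): 0.73 vs {0.47, 0.45, 0.30, 0.44} → pass.
Emp (methods 1·2): 0.37 vs {0.31, 0.51, 0.30, 0.44} → fail.
1 of 3 fail.

1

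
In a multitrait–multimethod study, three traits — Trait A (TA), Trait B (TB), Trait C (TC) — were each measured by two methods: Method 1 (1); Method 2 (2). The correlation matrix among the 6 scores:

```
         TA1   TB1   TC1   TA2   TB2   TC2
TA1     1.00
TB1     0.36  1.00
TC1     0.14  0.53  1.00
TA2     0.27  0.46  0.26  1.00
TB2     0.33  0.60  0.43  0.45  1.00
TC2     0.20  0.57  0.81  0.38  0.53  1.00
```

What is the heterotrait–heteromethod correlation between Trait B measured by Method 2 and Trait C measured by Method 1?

0.43

Different traits and methods: r(TB2, TC1) = 0.43.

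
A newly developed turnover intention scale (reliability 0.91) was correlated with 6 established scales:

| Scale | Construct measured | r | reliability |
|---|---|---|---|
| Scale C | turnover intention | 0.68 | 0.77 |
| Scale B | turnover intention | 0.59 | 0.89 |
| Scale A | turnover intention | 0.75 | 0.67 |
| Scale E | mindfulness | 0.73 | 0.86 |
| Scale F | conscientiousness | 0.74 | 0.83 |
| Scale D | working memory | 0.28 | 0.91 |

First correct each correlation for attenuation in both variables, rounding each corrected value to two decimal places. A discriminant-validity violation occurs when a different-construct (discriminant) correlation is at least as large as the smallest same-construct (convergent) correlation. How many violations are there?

2

Disattenuated r (r / √(r_scale · r_new)):
  Scale C (conv): 0.68 / √(0.77·0.91) = 0.81
  Scale B (conv): 0.59 / √(0.89·0.91) = 0.66
  Scale A (conv): 0.75 / √(0.67·0.91) = 0.96
  Scale E (disc): 0.73 / √(0.86·0.91) = 0.83
  Scale F (disc): 0.74 / √(0.83·0.91) = 0.85
  Scale D (disc): 0.28 / √(0.91·0.91) = 0.31
Smallest convergent = 0.66. Discriminant values: 0.83, 0.85, 0.31; count ≥ 0.66 → 2.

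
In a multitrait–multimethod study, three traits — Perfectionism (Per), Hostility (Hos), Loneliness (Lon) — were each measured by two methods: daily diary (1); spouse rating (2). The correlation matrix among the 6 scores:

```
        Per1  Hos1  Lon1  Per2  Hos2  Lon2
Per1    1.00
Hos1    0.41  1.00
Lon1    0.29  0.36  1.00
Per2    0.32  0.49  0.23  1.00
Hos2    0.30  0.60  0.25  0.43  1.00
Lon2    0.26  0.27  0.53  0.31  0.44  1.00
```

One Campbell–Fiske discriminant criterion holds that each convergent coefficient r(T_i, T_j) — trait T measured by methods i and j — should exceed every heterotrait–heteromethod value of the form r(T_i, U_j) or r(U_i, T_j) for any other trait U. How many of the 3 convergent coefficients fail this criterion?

Convergent coefficients and their comparison sets:
Per (methods 1·2): 0.32 vs {0.30, 0.49, 0.26, 0.23} → fail.
Hos (methods 1·2): 0.60 vs {0.49, 0.30, 0.27, 0.25} → pass.
Lon (methods 1·2): 0.53 vs {0.23, 0.26, 0.25, 0.27} → pass.
1 of 3 fail.

1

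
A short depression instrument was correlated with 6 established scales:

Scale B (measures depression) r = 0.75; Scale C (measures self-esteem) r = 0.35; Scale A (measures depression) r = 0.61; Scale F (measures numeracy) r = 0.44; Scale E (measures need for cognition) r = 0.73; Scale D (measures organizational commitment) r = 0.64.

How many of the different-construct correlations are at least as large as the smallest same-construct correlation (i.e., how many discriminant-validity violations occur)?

Convergent (same construct = depression): Scale B, Scale A.
Smallest convergent = 0.61. Discriminant values: 0.35, 0.44, 0.73, 0.64; count ≥ 0.61 → 2.

2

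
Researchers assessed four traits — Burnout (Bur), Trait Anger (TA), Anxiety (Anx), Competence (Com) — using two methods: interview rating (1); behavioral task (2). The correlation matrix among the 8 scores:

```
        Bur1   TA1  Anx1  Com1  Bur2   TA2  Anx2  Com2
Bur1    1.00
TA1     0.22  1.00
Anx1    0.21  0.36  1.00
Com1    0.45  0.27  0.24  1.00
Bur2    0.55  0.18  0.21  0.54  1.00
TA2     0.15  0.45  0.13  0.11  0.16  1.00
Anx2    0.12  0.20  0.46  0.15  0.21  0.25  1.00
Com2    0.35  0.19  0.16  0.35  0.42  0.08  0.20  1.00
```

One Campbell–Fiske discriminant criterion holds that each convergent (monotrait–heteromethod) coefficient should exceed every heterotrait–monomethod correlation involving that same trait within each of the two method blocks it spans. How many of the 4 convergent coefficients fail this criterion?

1

Convergent coefficients and their comparison sets:
Bur (methods 1·2): 0.55 vs {0.22, 0.16, 0.21, 0.21, 0.45, 0.42} → pass.
TA (methods 1·2): 0.45 vs {0.22, 0.16, 0.36, 0.25, 0.27, 0.08} → pass.
Anx (methods 1·2): 0.46 vs {0.21, 0.21, 0.36, 0.25, 0.24, 0.20} → pass.
Com (methods 1·2): 0.35 vs {0.45, 0.42, 0.27, 0.08, 0.24, 0.20} → fail.
1 of 4 fail.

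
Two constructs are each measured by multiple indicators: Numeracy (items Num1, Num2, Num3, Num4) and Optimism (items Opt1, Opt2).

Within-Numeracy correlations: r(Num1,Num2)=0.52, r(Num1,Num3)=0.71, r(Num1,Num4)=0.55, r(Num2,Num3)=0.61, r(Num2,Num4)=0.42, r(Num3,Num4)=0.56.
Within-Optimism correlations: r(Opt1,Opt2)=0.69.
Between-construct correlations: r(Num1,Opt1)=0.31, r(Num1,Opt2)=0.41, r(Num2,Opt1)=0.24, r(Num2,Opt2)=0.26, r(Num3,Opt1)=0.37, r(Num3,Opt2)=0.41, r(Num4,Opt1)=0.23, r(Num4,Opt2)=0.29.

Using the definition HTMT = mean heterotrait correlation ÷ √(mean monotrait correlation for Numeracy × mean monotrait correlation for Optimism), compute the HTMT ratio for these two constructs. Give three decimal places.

Between-construct mean = 2.52/8 = 0.3150.
Mean within-Num = 3.37/6 = 0.5617; mean within-Opt = 0.69/1 = 0.6900.
Geometric mean = √(0.5617 × 0.6900) = 0.6226.
HTMT = 0.3150 / 0.6226 = 0.506.

0.506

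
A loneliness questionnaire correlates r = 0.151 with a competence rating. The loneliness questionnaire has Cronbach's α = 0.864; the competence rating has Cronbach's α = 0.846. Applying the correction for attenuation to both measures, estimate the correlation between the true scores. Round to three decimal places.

r_true = r_obs / √(r_xx · r_yy) = 0.151 / √(0.864 × 0.846) = 0.151 / √0.730944 = 0.151 / 0.8550 ≈ 0.177.

0.177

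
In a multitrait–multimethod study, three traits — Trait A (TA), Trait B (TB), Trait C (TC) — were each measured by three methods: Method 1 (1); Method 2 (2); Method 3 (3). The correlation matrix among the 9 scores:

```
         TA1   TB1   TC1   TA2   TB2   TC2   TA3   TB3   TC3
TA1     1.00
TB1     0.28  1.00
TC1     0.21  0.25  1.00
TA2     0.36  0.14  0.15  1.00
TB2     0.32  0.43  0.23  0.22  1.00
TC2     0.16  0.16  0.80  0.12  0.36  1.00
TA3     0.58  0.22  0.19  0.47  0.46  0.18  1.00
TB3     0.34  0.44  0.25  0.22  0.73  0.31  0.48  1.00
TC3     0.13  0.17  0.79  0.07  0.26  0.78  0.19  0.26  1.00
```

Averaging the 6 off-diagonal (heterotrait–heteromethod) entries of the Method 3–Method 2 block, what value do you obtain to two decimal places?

HTHM values (method 3 × method 2): 0.46, 0.18, 0.22, 0.31, 0.07, 0.26; mean = 1.50/6 = 0.25.

0.25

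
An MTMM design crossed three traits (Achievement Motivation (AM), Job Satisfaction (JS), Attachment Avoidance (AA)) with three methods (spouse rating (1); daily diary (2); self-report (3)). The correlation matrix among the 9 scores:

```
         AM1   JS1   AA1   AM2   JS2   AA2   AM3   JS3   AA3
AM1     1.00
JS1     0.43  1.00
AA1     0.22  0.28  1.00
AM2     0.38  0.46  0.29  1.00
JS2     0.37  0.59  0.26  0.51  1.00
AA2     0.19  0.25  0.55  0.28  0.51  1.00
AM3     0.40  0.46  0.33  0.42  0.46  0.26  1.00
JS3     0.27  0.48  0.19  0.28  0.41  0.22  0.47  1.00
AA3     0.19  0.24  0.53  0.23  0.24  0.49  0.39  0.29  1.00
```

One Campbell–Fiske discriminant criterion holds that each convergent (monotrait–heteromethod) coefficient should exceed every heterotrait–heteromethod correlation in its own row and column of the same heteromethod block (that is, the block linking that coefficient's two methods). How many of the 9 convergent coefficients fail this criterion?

Convergent coefficients and their comparison sets:
AM (methods 1·2): 0.38 vs {0.37, 0.46, 0.19, 0.29} → fail.
AM (methods 1·3): 0.40 vs {0.27, 0.46, 0.19, 0.33} → fail.
AM (methods 2·3): 0.42 vs {0.28, 0.46, 0.23, 0.26} → fail.
JS (methods 1·2): 0.59 vs {0.46, 0.37, 0.25, 0.26} → pass.
JS (methods 1·3): 0.48 vs {0.46, 0.27, 0.24, 0.19} → pass.
JS (methods 2·3): 0.41 vs {0.46, 0.28, 0.24, 0.22} → fail.
AA (methods 1·2): 0.55 vs {0.29, 0.19, 0.26, 0.25} → pass.
AA (methods 1·3): 0.53 vs {0.33, 0.19, 0.19, 0.24} → pass.
AA (methods 2·3): 0.49 vs {0.26, 0.23, 0.22, 0.24} → pass.
4 of 9 fail.

4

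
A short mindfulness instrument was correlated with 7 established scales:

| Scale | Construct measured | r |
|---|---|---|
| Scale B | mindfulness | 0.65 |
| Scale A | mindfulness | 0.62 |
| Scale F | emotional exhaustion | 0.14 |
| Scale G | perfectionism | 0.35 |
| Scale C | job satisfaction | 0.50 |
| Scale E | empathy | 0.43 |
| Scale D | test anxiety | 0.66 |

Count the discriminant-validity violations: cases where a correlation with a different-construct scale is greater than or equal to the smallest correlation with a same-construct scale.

Convergent (same construct = mindfulness): Scale B, Scale A.
Smallest convergent = 0.62. Discriminant values: 0.14, 0.35, 0.50, 0.43, 0.66; count ≥ 0.62 → 1.

1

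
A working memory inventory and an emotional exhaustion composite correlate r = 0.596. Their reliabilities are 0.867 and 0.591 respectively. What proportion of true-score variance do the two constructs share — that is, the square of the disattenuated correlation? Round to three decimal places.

0.693

Disattenuated r = 0.596 / √(0.867 × 0.591) = 0.596 / 0.7158 = 0.8326.
Shared true-score variance = 0.8326² = 0.6932 ≈ 0.693.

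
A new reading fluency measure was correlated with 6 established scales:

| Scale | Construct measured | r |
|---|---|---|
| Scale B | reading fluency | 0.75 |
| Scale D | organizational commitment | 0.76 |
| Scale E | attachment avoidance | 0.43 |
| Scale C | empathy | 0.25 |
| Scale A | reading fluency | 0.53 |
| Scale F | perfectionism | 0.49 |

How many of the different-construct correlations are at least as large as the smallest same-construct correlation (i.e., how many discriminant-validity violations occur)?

1

Convergent (same construct = reading fluency): Scale B, Scale A.
Smallest convergent = 0.53. Discriminant values: 0.76, 0.43, 0.25, 0.49; count ≥ 0.53 → 1.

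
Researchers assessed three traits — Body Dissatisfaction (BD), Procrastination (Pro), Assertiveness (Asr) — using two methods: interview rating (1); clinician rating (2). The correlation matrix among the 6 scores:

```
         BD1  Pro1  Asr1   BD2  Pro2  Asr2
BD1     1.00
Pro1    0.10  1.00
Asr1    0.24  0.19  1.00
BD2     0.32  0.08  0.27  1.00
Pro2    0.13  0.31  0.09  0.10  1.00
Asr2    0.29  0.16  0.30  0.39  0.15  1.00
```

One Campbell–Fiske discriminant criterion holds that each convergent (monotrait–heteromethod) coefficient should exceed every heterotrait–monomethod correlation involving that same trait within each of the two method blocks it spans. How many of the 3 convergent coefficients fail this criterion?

2

Checking each validity diagonal entry against its comparison values:
BD (methods 1·2): 0.32 vs {0.10, 0.10, 0.24, 0.39} → fail.
Pro (methods 1·2): 0.31 vs {0.10, 0.10, 0.19, 0.15} → pass.
Asr (methods 1·2): 0.30 vs {0.24, 0.39, 0.19, 0.15} → fail.
2 of 3 fail.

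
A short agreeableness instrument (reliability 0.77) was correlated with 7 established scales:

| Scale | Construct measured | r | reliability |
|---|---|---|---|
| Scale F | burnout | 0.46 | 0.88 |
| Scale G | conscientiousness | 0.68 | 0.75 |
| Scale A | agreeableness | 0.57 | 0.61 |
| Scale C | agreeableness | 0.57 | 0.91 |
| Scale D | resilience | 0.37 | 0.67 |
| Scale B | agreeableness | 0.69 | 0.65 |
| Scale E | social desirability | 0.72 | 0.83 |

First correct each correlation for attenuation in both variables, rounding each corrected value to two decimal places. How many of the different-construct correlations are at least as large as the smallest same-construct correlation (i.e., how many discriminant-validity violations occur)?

2

Disattenuated r (r / √(r_scale · r_new)):
  Scale F (disc): 0.46 / √(0.88·0.77) = 0.56
  Scale G (disc): 0.68 / √(0.75·0.77) = 0.89
  Scale A (conv): 0.57 / √(0.61·0.77) = 0.83
  Scale C (conv): 0.57 / √(0.91·0.77) = 0.68
  Scale D (disc): 0.37 / √(0.67·0.77) = 0.52
  Scale B (conv): 0.69 / √(0.65·0.77) = 0.98
  Scale E (disc): 0.72 / √(0.83·0.77) = 0.90
Smallest convergent = 0.68. Discriminant values: 0.56, 0.89, 0.52, 0.90; count ≥ 0.68 → 2.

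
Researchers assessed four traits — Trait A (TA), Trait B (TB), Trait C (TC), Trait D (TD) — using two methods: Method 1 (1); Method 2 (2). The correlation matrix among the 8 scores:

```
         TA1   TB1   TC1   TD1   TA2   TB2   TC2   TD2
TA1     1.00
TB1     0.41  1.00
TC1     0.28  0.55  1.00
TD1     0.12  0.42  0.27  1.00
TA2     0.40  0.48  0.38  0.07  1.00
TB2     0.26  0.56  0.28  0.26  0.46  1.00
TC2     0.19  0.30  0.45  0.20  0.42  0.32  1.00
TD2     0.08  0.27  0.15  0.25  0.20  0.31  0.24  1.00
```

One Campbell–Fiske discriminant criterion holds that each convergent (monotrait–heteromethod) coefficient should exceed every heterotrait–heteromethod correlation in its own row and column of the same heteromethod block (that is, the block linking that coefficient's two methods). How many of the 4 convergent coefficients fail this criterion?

2

Checking each validity diagonal entry against its comparison values:
TA (methods 1·2): 0.40 vs {0.26, 0.48, 0.19, 0.38, 0.08, 0.07} → fail.
TB (methods 1·2): 0.56 vs {0.48, 0.26, 0.30, 0.28, 0.27, 0.26} → pass.
TC (methods 1·2): 0.45 vs {0.38, 0.19, 0.28, 0.30, 0.15, 0.20} → pass.
TD (methods 1·2): 0.25 vs {0.07, 0.08, 0.26, 0.27, 0.20, 0.15} → fail.
2 of 4 fail.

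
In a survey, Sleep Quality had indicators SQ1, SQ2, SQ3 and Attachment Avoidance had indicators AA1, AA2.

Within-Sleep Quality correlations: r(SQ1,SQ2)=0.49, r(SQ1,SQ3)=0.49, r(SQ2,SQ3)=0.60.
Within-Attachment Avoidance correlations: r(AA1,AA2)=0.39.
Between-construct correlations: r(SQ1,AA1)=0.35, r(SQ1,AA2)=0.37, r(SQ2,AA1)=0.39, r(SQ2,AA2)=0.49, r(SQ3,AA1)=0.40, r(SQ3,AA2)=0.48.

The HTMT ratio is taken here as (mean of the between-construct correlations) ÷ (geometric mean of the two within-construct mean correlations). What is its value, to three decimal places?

0.912

Mean between = 2.48/6 = 0.4133.
Mean within-SQ = 1.58/3 = 0.5267; mean within-AA = 0.39/1 = 0.3900.
Geometric mean = √(0.5267 × 0.3900) = 0.4532.
HTMT = 0.4133 / 0.4532 = 0.912.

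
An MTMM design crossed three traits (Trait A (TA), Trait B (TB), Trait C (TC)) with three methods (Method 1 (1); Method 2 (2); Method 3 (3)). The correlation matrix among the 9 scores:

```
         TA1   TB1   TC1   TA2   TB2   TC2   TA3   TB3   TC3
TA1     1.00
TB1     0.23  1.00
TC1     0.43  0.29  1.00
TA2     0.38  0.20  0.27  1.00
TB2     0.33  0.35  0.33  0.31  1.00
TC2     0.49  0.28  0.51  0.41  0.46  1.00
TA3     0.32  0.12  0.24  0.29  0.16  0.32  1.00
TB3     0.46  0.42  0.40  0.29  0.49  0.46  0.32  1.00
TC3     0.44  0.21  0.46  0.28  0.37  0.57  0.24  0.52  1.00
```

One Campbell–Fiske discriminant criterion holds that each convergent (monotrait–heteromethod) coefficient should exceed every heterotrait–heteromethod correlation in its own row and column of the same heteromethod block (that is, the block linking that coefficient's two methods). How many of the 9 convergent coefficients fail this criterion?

4

Each convergent coefficient versus the relevant comparison correlations:
TA (methods 1·2): 0.38 vs {0.33, 0.20, 0.49, 0.27} → fail.
TA (methods 1·3): 0.32 vs {0.46, 0.12, 0.44, 0.24} → fail.
TA (methods 2·3): 0.29 vs {0.29, 0.16, 0.28, 0.32} → fail.
TB (methods 1·2): 0.35 vs {0.20, 0.33, 0.28, 0.33} → pass.
TB (methods 1·3): 0.42 vs {0.12, 0.46, 0.21, 0.40} → fail.
TB (methods 2·3): 0.49 vs {0.16, 0.29, 0.37, 0.46} → pass.
TC (methods 1·2): 0.51 vs {0.27, 0.49, 0.33, 0.28} → pass.
TC (methods 1·3): 0.46 vs {0.24, 0.44, 0.40, 0.21} → pass.
TC (methods 2·3): 0.57 vs {0.32, 0.28, 0.46, 0.37} → pass.
4 of 9 fail.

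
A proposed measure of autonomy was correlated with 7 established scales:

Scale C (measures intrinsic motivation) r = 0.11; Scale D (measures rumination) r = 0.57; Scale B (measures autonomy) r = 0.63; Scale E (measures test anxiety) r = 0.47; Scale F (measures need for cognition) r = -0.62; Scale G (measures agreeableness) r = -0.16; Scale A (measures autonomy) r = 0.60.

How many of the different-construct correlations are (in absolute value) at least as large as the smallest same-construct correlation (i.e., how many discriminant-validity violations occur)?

Convergent (same construct = autonomy): Scale B, Scale A.
Smallest convergent = 0.60. Discriminant |r|: 0.11, 0.57, 0.47, 0.62, 0.16; count ≥ 0.60 → 1.

1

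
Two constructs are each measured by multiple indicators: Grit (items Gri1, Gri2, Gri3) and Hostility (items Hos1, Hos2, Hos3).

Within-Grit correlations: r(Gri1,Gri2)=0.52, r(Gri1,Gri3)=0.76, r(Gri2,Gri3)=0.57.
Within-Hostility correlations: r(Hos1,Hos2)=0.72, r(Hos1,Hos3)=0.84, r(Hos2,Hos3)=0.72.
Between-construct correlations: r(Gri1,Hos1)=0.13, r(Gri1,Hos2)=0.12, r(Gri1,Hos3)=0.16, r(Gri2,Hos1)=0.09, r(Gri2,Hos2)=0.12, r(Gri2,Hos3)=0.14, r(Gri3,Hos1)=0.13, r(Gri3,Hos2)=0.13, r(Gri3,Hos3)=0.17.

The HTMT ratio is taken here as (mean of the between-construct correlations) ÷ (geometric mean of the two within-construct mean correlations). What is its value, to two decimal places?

0.19

Mean heterotrait r = 1.19/9 = 0.1322.
Mean within-Gri = 1.85/3 = 0.6167; mean within-Hos = 2.28/3 = 0.7600.
Geometric mean = √(0.6167 × 0.7600) = 0.6846.
HTMT = 0.1322 / 0.6846 = 0.19.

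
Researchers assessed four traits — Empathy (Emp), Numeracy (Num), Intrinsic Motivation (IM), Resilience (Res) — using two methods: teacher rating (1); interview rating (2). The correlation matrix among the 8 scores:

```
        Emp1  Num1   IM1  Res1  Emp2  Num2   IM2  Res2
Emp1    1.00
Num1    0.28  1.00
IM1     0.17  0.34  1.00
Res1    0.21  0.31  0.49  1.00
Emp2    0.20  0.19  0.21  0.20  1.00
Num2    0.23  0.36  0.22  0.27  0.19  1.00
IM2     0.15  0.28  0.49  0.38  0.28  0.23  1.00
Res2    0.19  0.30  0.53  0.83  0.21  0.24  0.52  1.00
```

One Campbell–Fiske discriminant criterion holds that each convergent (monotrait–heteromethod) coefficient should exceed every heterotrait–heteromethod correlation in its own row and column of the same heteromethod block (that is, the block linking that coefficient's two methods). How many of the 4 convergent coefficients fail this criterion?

2

Checking each validity diagonal entry against its comparison values:
Emp (methods 1·2): 0.20 vs {0.23, 0.19, 0.15, 0.21, 0.19, 0.20} → fail.
Num (methods 1·2): 0.36 vs {0.19, 0.23, 0.28, 0.22, 0.30, 0.27} → pass.
IM (methods 1·2): 0.49 vs {0.21, 0.15, 0.22, 0.28, 0.53, 0.38} → fail.
Res (methods 1·2): 0.83 vs {0.20, 0.19, 0.27, 0.30, 0.38, 0.53} → pass.
2 of 4 fail.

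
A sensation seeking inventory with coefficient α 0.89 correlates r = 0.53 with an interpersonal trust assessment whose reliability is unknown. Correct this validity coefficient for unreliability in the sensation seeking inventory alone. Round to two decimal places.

Single correction: r_c = r_obs / √r_xx = 0.53 / √0.89 = 0.53 / 0.9434 ≈ 0.56.

0.56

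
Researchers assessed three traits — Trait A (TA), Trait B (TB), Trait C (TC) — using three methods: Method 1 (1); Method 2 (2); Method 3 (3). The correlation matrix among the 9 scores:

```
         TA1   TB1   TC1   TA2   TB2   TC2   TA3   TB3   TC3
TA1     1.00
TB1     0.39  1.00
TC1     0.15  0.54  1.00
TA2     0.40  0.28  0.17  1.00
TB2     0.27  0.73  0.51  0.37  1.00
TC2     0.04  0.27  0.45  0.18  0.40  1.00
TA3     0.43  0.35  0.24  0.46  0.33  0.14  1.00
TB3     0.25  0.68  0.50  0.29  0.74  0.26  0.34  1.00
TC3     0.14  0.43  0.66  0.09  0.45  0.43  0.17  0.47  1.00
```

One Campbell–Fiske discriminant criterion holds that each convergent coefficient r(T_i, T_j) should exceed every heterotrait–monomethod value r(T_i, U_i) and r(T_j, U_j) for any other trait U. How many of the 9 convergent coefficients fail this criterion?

2

Each convergent coefficient versus the relevant comparison correlations:
TA (methods 1·2): 0.40 vs {0.39, 0.37, 0.15, 0.18} → pass.
TA (methods 1·3): 0.43 vs {0.39, 0.34, 0.15, 0.17} → pass.
TA (methods 2·3): 0.46 vs {0.37, 0.34, 0.18, 0.17} → pass.
TB (methods 1·2): 0.73 vs {0.39, 0.37, 0.54, 0.40} → pass.
TB (methods 1·3): 0.68 vs {0.39, 0.34, 0.54, 0.47} → pass.
TB (methods 2·3): 0.74 vs {0.37, 0.34, 0.40, 0.47} → pass.
TC (methods 1·2): 0.45 vs {0.15, 0.18, 0.54, 0.40} → fail.
TC (methods 1·3): 0.66 vs {0.15, 0.17, 0.54, 0.47} → pass.
TC (methods 2·3): 0.43 vs {0.18, 0.17, 0.40, 0.47} → fail.
2 of 9 fail.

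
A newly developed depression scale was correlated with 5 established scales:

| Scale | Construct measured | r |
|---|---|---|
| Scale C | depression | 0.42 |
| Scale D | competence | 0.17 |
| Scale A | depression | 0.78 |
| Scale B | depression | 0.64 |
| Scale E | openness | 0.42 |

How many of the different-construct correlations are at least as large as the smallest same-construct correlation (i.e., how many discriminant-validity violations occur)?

1

Convergent (same construct = depression): Scale C, Scale A, Scale B.
Smallest convergent = 0.42. Discriminant values: 0.17, 0.42; count ≥ 0.42 → 1.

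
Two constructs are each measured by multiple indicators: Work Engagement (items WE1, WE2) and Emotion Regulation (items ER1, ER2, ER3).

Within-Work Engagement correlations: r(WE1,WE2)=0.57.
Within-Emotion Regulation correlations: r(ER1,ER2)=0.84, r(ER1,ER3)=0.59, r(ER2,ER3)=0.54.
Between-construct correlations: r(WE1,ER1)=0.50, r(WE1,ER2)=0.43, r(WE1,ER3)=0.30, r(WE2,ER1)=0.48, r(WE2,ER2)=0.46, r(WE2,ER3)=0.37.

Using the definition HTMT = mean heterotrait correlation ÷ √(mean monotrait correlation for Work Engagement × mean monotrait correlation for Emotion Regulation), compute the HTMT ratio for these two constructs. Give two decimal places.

Mean between = 2.54/6 = 0.4233.
Mean within-WE = 0.57/1 = 0.5700; mean within-ER = 1.97/3 = 0.6567.
Geometric mean = √(0.5700 × 0.6567) = 0.6118.
HTMT = 0.4233 / 0.6118 = 0.69.

0.69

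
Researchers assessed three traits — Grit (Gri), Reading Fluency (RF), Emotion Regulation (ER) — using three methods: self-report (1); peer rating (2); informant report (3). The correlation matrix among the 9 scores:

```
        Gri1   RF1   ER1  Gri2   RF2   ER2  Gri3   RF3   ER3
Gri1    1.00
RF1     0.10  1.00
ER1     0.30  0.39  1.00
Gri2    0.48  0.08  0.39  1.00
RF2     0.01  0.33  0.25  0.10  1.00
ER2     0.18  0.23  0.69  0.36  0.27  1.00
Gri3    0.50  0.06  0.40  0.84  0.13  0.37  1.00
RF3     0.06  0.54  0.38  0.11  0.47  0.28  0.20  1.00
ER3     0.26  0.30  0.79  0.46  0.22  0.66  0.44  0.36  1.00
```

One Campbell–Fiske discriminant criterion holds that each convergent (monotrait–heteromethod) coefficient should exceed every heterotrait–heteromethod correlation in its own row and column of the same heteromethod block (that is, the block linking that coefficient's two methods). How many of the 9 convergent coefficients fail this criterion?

Each convergent coefficient versus the relevant comparison correlations:
Gri (methods 1·2): 0.48 vs {0.01, 0.08, 0.18, 0.39} → pass.
Gri (methods 1·3): 0.50 vs {0.06, 0.06, 0.26, 0.40} → pass.
Gri (methods 2·3): 0.84 vs {0.11, 0.13, 0.46, 0.37} → pass.
RF (methods 1·2): 0.33 vs {0.08, 0.01, 0.23, 0.25} → pass.
RF (methods 1·3): 0.54 vs {0.06, 0.06, 0.30, 0.38} → pass.
RF (methods 2·3): 0.47 vs {0.13, 0.11, 0.22, 0.28} → pass.
ER (methods 1·2): 0.69 vs {0.39, 0.18, 0.25, 0.23} → pass.
ER (methods 1·3): 0.79 vs {0.40, 0.26, 0.38, 0.30} → pass.
ER (methods 2·3): 0.66 vs {0.37, 0.46, 0.28, 0.22} → pass.
0 of 9 fail.

0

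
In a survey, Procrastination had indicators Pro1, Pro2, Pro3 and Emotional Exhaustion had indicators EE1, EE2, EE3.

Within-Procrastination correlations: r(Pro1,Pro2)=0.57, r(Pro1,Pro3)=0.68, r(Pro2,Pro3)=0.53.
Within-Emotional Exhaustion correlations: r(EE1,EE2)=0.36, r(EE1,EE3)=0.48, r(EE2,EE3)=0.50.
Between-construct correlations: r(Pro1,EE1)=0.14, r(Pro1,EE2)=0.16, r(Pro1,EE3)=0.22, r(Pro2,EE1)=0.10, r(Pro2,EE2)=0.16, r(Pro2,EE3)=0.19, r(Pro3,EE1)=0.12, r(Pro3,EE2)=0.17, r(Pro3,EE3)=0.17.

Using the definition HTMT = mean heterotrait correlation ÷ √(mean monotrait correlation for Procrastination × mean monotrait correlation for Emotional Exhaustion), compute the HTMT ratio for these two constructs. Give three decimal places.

0.309

Mean between = 1.43/9 = 0.1589.
Mean within-Pro = 1.78/3 = 0.5933; mean within-EE = 1.34/3 = 0.4467.
Geometric mean = √(0.5933 × 0.4467) = 0.5148.
HTMT = 0.1589 / 0.5148 = 0.309.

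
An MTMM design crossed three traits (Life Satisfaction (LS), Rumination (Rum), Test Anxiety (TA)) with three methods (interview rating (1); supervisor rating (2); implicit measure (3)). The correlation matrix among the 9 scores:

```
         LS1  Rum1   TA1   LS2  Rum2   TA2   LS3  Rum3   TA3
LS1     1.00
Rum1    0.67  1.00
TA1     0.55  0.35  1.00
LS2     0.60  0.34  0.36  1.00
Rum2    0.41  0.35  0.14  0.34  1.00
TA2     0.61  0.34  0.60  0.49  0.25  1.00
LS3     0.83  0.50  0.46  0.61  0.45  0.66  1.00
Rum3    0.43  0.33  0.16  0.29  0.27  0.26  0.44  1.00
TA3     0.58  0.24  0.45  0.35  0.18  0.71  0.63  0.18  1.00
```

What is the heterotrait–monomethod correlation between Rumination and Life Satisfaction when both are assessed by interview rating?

0.67

Different traits, same method: r(Rum1, LS1) = 0.67.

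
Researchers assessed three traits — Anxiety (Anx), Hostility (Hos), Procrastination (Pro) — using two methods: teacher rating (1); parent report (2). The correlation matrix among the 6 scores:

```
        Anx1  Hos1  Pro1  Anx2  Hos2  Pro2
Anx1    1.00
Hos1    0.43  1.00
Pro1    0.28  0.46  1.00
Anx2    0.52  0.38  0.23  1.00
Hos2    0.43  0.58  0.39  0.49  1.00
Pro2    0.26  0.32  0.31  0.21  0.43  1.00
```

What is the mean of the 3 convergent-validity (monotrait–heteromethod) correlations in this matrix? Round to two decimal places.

Convergent values: 0.52, 0.58, 0.31; mean = 1.41/3 = 0.47.

0.47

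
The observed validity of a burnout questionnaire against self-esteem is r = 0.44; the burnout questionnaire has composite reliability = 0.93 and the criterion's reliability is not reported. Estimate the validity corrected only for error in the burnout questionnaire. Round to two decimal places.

0.46

Single correction: r_c = r_obs / √r_xx = 0.44 / √0.93 = 0.44 / 0.9644 ≈ 0.46.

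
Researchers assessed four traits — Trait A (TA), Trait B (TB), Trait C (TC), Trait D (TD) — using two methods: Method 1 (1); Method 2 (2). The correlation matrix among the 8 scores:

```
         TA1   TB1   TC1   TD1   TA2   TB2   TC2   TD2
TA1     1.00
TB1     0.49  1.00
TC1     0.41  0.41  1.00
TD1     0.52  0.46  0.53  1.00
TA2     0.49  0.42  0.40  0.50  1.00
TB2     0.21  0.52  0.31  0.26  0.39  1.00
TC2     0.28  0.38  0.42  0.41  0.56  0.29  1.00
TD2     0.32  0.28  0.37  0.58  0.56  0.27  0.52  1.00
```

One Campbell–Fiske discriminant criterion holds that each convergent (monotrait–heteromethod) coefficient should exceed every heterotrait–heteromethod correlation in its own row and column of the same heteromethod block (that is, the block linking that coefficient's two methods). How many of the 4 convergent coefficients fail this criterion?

Convergent coefficients and their comparison sets:
TA (methods 1·2): 0.49 vs {0.21, 0.42, 0.28, 0.40, 0.32, 0.50} → fail.
TB (methods 1·2): 0.52 vs {0.42, 0.21, 0.38, 0.31, 0.28, 0.26} → pass.
TC (methods 1·2): 0.42 vs {0.40, 0.28, 0.31, 0.38, 0.37, 0.41} → pass.
TD (methods 1·2): 0.58 vs {0.50, 0.32, 0.26, 0.28, 0.41, 0.37} → pass.
1 of 4 fail.

1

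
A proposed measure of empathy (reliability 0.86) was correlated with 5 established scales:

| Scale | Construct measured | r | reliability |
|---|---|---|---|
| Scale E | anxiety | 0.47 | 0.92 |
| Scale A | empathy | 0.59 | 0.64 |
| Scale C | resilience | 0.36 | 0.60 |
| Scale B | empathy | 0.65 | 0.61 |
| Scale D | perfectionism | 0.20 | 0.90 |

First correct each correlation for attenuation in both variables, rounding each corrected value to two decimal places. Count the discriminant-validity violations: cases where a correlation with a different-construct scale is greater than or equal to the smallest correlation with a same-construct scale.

0

Disattenuated r (r / √(r_scale · r_new)):
  Scale E (disc): 0.47 / √(0.92·0.86) = 0.53
  Scale A (conv): 0.59 / √(0.64·0.86) = 0.80
  Scale C (disc): 0.36 / √(0.60·0.86) = 0.50
  Scale B (conv): 0.65 / √(0.61·0.86) = 0.90
  Scale D (disc): 0.20 / √(0.90·0.86) = 0.23
Smallest convergent = 0.80. Discriminant values: 0.53, 0.50, 0.23; count ≥ 0.80 → 0.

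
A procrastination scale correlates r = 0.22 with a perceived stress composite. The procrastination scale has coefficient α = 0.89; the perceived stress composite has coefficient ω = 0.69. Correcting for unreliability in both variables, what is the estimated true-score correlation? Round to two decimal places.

0.28

r_true = r_obs / √(r_xx · r_yy) = 0.22 / √(0.89 × 0.69) = 0.22 / √0.6141 = 0.22 / 0.7836 ≈ 0.28.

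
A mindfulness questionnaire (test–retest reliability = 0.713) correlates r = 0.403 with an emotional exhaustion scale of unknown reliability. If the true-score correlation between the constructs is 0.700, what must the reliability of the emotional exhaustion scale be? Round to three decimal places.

0.465

r_true = r_obs / √(r_xx · r_yy) ⇒ 0.700 = 0.403 / √(0.713 · r_yy).
√(0.713 · r_yy) = 0.403 / 0.700 = 0.5757; 0.713 · r_yy = 0.3314; r_yy = 0.3314 / 0.713 ≈ 0.465.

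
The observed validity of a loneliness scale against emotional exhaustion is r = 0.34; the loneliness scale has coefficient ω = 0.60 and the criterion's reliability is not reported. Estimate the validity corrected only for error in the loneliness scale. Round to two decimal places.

Single correction: r_c = r_obs / √r_xx = 0.34 / √0.60 = 0.34 / 0.7746 ≈ 0.44.

0.44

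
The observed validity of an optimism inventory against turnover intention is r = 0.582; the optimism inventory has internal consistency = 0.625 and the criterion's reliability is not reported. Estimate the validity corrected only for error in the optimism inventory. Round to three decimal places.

Single correction: r_c = r_obs / √r_xx = 0.582 / √0.625 = 0.582 / 0.7906 ≈ 0.736.

0.736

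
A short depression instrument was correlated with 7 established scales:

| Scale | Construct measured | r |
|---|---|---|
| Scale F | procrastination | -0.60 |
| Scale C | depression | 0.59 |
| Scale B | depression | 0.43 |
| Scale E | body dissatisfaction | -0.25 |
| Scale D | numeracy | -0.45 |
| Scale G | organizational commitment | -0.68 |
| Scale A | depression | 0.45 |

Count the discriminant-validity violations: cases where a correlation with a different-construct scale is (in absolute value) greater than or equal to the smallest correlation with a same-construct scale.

Convergent (same construct = depression): Scale C, Scale B, Scale A.
Smallest convergent = 0.43. Discriminant |r|: 0.60, 0.25, 0.45, 0.68; count ≥ 0.43 → 3.

3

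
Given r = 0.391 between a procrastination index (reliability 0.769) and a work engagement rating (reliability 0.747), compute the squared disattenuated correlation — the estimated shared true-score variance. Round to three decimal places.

Disattenuated r = 0.391 / √(0.769 × 0.747) = 0.391 / 0.7579 = 0.5159.
Shared true-score variance = 0.5159² = 0.2662 ≈ 0.266.

0.266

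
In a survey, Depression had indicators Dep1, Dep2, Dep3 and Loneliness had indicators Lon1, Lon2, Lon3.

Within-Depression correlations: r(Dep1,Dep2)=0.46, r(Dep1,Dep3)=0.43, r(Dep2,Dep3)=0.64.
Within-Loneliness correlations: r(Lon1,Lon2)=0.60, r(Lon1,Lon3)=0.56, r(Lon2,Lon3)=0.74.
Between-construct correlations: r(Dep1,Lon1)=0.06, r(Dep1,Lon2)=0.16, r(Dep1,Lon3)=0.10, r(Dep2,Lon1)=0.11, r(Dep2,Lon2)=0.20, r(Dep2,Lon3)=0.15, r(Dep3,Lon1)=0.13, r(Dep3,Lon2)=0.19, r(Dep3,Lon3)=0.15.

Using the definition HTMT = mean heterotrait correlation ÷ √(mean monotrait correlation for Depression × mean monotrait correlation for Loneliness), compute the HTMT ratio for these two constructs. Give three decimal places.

0.244

Between-construct mean = 1.25/9 = 0.1389.
Mean within-Dep = 1.53/3 = 0.5100; mean within-Lon = 1.90/3 = 0.6333.
Geometric mean = √(0.5100 × 0.6333) = 0.5683.
HTMT = 0.1389 / 0.5683 = 0.244.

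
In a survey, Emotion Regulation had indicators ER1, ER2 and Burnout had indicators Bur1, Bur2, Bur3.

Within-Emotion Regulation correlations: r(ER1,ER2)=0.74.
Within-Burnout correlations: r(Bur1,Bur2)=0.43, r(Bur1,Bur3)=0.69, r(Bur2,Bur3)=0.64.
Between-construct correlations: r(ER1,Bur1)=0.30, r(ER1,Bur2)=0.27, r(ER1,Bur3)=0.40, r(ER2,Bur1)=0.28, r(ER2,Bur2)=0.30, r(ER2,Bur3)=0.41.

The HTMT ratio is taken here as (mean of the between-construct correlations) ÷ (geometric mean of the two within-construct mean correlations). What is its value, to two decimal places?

Mean heterotrait r = 1.96/6 = 0.3267.
Mean within-ER = 0.74/1 = 0.7400; mean within-Bur = 1.76/3 = 0.5867.
Geometric mean = √(0.7400 × 0.5867) = 0.6589.
HTMT = 0.3267 / 0.6589 = 0.50.

0.50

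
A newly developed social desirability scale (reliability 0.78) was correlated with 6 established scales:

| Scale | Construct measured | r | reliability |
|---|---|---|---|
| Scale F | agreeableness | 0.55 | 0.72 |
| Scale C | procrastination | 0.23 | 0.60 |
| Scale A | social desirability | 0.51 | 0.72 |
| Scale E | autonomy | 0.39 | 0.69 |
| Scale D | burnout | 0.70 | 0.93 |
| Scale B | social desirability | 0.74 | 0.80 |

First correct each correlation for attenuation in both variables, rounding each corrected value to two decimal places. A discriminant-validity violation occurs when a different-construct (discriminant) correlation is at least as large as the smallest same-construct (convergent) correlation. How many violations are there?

2

Disattenuated r (r / √(r_scale · r_new)):
  Scale F (disc): 0.55 / √(0.72·0.78) = 0.73
  Scale C (disc): 0.23 / √(0.60·0.78) = 0.34
  Scale A (conv): 0.51 / √(0.72·0.78) = 0.68
  Scale E (disc): 0.39 / √(0.69·0.78) = 0.53
  Scale D (disc): 0.70 / √(0.93·0.78) = 0.82
  Scale B (conv): 0.74 / √(0.80·0.78) = 0.94
Smallest convergent = 0.68. Discriminant values: 0.73, 0.34, 0.53, 0.82; count ≥ 0.68 → 2.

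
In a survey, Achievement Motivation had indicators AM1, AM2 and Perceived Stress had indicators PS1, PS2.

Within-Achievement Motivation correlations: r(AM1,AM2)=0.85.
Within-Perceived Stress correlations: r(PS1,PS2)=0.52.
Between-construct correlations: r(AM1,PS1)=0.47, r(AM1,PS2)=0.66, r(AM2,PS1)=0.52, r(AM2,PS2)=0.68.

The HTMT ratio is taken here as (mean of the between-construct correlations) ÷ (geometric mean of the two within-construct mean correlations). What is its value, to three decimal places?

0.876

Mean between = 2.33/4 = 0.5825.
Mean within-AM = 0.85/1 = 0.8500; mean within-PS = 0.52/1 = 0.5200.
Geometric mean = √(0.8500 × 0.5200) = 0.6648.
HTMT = 0.5825 / 0.6648 = 0.876.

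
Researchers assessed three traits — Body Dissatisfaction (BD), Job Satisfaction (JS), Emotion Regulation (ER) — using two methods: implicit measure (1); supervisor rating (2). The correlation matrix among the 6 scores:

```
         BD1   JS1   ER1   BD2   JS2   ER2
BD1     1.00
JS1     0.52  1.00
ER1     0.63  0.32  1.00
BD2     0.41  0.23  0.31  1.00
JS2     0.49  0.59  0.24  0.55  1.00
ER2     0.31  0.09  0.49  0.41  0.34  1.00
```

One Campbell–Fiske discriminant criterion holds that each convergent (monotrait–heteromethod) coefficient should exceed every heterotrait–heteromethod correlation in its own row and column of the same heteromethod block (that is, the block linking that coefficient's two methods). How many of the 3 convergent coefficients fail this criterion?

Checking each validity diagonal entry against its comparison values:
BD (methods 1·2): 0.41 vs {0.49, 0.23, 0.31, 0.31} → fail.
JS (methods 1·2): 0.59 vs {0.23, 0.49, 0.09, 0.24} → pass.
ER (methods 1·2): 0.49 vs {0.31, 0.31, 0.24, 0.09} → pass.
1 of 3 fail.

1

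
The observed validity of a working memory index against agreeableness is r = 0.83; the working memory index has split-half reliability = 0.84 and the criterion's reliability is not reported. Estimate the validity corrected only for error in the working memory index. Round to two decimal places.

Single correction: r_c = r_obs / √r_xx = 0.83 / √0.84 = 0.83 / 0.9165 ≈ 0.91.

0.91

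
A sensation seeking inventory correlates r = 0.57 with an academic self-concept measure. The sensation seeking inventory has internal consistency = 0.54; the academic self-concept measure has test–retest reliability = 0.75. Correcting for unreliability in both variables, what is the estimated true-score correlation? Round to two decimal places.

r_true = r_obs / √(r_xx · r_yy) = 0.57 / √(0.54 × 0.75) = 0.57 / √0.4050 = 0.57 / 0.6364 ≈ 0.90.

0.90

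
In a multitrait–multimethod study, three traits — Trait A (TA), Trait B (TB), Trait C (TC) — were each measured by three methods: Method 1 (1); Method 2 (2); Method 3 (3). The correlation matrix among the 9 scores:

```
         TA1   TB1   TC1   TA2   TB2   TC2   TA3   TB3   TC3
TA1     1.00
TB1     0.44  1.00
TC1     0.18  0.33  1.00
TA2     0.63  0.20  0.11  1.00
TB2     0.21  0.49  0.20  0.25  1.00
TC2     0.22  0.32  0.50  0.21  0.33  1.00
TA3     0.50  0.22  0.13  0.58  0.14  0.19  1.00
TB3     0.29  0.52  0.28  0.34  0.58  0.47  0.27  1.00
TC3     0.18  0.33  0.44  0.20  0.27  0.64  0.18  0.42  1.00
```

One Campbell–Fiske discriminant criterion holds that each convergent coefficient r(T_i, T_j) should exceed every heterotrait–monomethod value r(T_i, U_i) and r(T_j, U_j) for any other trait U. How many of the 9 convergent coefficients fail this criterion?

0

Convergent coefficients and their comparison sets:
TA (methods 1·2): 0.63 vs {0.44, 0.25, 0.18, 0.21} → pass.
TA (methods 1·3): 0.50 vs {0.44, 0.27, 0.18, 0.18} → pass.
TA (methods 2·3): 0.58 vs {0.25, 0.27, 0.21, 0.18} → pass.
TB (methods 1·2): 0.49 vs {0.44, 0.25, 0.33, 0.33} → pass.
TB (methods 1·3): 0.52 vs {0.44, 0.27, 0.33, 0.42} → pass.
TB (methods 2·3): 0.58 vs {0.25, 0.27, 0.33, 0.42} → pass.
TC (methods 1·2): 0.50 vs {0.18, 0.21, 0.33, 0.33} → pass.
TC (methods 1·3): 0.44 vs {0.18, 0.18, 0.33, 0.42} → pass.
TC (methods 2·3): 0.64 vs {0.21, 0.18, 0.33, 0.42} → pass.
0 of 9 fail.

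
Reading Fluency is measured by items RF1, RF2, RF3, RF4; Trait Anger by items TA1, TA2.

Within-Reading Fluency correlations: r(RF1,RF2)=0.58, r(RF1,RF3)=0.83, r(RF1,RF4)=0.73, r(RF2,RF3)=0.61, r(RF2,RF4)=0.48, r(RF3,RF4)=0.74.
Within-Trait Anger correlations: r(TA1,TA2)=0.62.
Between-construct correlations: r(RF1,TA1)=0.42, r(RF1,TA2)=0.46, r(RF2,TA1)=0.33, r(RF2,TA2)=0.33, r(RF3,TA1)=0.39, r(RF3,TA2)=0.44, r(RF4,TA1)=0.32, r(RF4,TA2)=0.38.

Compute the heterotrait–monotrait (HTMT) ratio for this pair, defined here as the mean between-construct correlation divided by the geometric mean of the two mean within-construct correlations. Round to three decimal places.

0.599

Mean heterotrait r = 3.07/8 = 0.3838.
Mean within-RF = 3.97/6 = 0.6617; mean within-TA = 0.62/1 = 0.6200.
Geometric mean = √(0.6617 × 0.6200) = 0.6405.
HTMT = 0.3838 / 0.6405 = 0.599.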